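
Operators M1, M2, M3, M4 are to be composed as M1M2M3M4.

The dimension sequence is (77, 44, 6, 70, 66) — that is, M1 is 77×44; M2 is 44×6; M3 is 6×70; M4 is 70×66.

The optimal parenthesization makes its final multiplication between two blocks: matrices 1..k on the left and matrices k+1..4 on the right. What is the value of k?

2

Adjacent pairs: M1M2 = 77·44·6 = 20328; M2M3 = 44·6·70 = 18480; M3M4 = 6·70·66 = 27720.
Length 3: M1..M3: k=1: 0+18480+77·44·70=255640; k=2: 20328+0+77·6·70=52668 → min 52668 | M2..M4: k=2: 0+27720+44·6·66=45144; k=3: 18480+0+44·70·66=221760 → min 45144.
Top-level splits: k=1: (M1..M1)·(M2..M4) → 0+45144+77·44·66 = 268752; k=2: (M1..M2)·(M3..M4) → 20328+27720+77·6·66 = 78540; k=3: (M1..M3)·(M4..M4) → 52668+0+77·70·66 = 408408.
Best split is after M2, i.e. k = 2.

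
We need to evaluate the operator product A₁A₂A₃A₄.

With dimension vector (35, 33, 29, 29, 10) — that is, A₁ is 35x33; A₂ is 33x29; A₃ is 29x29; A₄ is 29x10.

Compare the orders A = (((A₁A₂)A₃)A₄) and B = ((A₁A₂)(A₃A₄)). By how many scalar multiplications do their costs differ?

Order A = (((A₁A₂)A₃)A₄): (A₁A₂): 35×33 by 33×29 → 35×29, cost 35·33·29 = 33495; ((A₁A₂)A₃): 35×29 by 29×29 → 35×29, cost 35·29·29 = 29435; cumulative 62930; (((A₁A₂)A₃)A₄): 35×29 by 29×10 → 35×10, cost 35·29·10 = 10150; cumulative 73080. Total 73080.
Order B = ((A₁A₂)(A₃A₄)): (A₁A₂): 35×33 by 33×29 → 35×29, cost 35·33·29 = 33495; (A₃A₄): 29×29 by 29×10 → 29×10, cost 29·29·10 = 8410; ((A₁A₂)(A₃A₄)): 35×29 by 29×10 → 35×10, cost 35·29·10 = 10150; cumulative 52055. Total 52055.
Difference: |73080 − 52055| = 21025.

21025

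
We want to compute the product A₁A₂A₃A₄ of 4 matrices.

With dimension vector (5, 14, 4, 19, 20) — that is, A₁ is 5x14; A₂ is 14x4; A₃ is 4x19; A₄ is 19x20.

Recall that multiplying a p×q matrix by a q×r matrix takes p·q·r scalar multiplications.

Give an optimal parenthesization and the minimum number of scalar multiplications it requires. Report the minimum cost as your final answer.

Adjacent pairs: A₁A₂ = 5·14·4 = 280; A₂A₃ = 14·4·19 = 1064; A₃A₄ = 4·19·20 = 1520.
Length 3: A₁..A₃: k=1: 0+1064+5·14·19=2394; k=2: 280+0+5·4·19=660 → min 660 | A₂..A₄: k=2: 0+1520+14·4·20=2640; k=3: 1064+0+14·19·20=6384 → min 2640.
Length 4: A₁..A₄: k=1: 0+2640+5·14·20=4040; k=2: 280+1520+5·4·20=2200; k=3: 660+0+5·19·20=2560 → min 2200.
Optimal parenthesization: ((A₁A₂)(A₃A₄)) with cost 2200.

2200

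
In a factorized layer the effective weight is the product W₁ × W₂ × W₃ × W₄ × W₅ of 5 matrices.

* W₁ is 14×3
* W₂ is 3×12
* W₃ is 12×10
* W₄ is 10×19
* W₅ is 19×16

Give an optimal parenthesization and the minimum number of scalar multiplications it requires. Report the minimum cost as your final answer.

2514

Adjacent pairs: W₁W₂ = 14·3·12 = 504; W₂W₃ = 3·12·10 = 360; W₃W₄ = 12·10·19 = 2280; W₄W₅ = 10·19·16 = 3040.
Length 3: W₁..W₃: k=1: 0+360+14·3·10=780; k=2: 504+0+14·12·10=2184 → min 780 | W₂..W₄: k=2: 0+2280+3·12·19=2964; k=3: 360+0+3·10·19=930 → min 930 | W₃..W₅: k=3: 0+3040+12·10·16=4960; k=4: 2280+0+12·19·16=5928 → min 4960.
Length 4: W₁..W₄: k=1: 0+930+14·3·19=1728; k=2: 504+2280+14·12·19=5976; k=3: 780+0+14·10·19=3440 → min 1728 | W₂..W₅: k=2: 0+4960+3·12·16=5536; k=3: 360+3040+3·10·16=3880; k=4: 930+0+3·19·16=1842 → min 1842.
Length 5: W₁..W₅: k=1: 0+1842+14·3·16=2514; k=2: 504+4960+14·12·16=8152; k=3: 780+3040+14·10·16=6060; k=4: 1728+0+14·19·16=5984 → min 2514.
Optimal parenthesization: (W₁ × (((W₂ × W₃) × W₄) × W₅)) with cost 2514.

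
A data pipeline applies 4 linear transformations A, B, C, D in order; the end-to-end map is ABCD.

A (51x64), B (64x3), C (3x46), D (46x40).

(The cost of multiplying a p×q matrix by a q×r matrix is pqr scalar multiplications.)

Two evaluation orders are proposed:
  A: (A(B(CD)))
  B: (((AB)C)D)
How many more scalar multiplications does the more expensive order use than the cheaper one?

33090

Order A = (A(B(CD))): (CD): 3×46 by 46×40 → 3×40, cost 3·46·40 = 5520; (B(CD)): 64×3 by 3×40 → 64×40, cost 64·3·40 = 7680; cumulative 13200; (A(B(CD))): 51×64 by 64×40 → 51×40, cost 51·64·40 = 130560; cumulative 143760. Total 143760.
Order B = (((AB)C)D): (AB): 51×64 by 64×3 → 51×3, cost 51·64·3 = 9792; ((AB)C): 51×3 by 3×46 → 51×46, cost 51·3·46 = 7038; cumulative 16830; (((AB)C)D): 51×46 by 46×40 → 51×40, cost 51·46·40 = 93840; cumulative 110670. Total 110670.
Difference: |143760 − 110670| = 33090.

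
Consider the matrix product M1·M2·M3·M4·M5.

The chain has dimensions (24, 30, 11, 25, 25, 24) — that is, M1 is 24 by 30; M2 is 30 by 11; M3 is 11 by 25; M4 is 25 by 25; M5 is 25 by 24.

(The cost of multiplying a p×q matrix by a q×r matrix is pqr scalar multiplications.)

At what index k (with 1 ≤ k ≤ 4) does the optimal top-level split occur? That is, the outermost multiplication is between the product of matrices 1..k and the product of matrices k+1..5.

2

Adjacent pairs: M1M2 = 24·30·11 = 7920; M2M3 = 30·11·25 = 8250; M3M4 = 11·25·25 = 6875; M4M5 = 25·25·24 = 15000.
Length 3: M1..M3: k=1: 0+8250+24·30·25=26250; k=2: 7920+0+24·11·25=14520 → min 14520 | M2..M4: k=2: 0+6875+30·11·25=15125; k=3: 8250+0+30·25·25=27000 → min 15125 | M3..M5: k=3: 0+15000+11·25·24=21600; k=4: 6875+0+11·25·24=13475 → min 13475.
Length 4: M1..M4: k=1: 0+15125+24·30·25=33125; k=2: 7920+6875+24·11·25=21395; k=3: 14520+0+24·25·25=29520 → min 21395 | M2..M5: k=2: 0+13475+30·11·24=21395; k=3: 8250+15000+30·25·24=41250; k=4: 15125+0+30·25·24=33125 → min 21395.
Top-level splits: k=1: (M1..M1)·(M2..M5) → 0+21395+24·30·24 = 38675; k=2: (M1..M2)·(M3..M5) → 7920+13475+24·11·24 = 27731; k=3: (M1..M3)·(M4..M5) → 14520+15000+24·25·24 = 43920; k=4: (M1..M4)·(M5..M5) → 21395+0+24·25·24 = 35795.
Best split is after M2, i.e. k = 2.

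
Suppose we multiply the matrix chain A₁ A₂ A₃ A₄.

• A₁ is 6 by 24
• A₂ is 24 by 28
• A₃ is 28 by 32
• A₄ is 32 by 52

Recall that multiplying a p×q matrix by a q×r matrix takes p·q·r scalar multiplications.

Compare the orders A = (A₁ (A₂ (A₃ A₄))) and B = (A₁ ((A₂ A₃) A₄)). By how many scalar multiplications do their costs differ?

20096

Order A = (A₁ (A₂ (A₃ A₄))): (A₃ A₄): 28×32 by 32×52 → 28×52, cost 28·32·52 = 46592; (A₂ (A₃ A₄)): 24×28 by 28×52 → 24×52, cost 24·28·52 = 34944; cumulative 81536; (A₁ (A₂ (A₃ A₄))): 6×24 by 24×52 → 6×52, cost 6·24·52 = 7488; cumulative 89024. Total 89024.
Order B = (A₁ ((A₂ A₃) A₄)): (A₂ A₃): 24×28 by 28×32 → 24×32, cost 24·28·32 = 21504; ((A₂ A₃) A₄): 24×32 by 32×52 → 24×52, cost 24·32·52 = 39936; cumulative 61440; (A₁ ((A₂ A₃) A₄)): 6×24 by 24×52 → 6×52, cost 6·24·52 = 7488; cumulative 68928. Total 68928.
Difference: |89024 − 68928| = 20096.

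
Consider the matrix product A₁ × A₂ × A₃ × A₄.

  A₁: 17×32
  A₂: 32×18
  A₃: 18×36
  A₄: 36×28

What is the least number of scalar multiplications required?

36504

Adjacent pairs: A₁A₂ = 17·32·18 = 9792; A₂A₃ = 32·18·36 = 20736; A₃A₄ = 18·36·28 = 18144.
Length 3: A₁..A₃: k=1: 0+20736+17·32·36=40320; k=2: 9792+0+17·18·36=20808 → min 20808 | A₂..A₄: k=2: 0+18144+32·18·28=34272; k=3: 20736+0+32·36·28=52992 → min 34272.
Length 4: A₁..A₄: k=1: 0+34272+17·32·28=49504; k=2: 9792+18144+17·18·28=36504; k=3: 20808+0+17·36·28=37944 → min 36504.
Optimal order: ((A₁ × A₂) × (A₃ × A₄)) with cost 36504.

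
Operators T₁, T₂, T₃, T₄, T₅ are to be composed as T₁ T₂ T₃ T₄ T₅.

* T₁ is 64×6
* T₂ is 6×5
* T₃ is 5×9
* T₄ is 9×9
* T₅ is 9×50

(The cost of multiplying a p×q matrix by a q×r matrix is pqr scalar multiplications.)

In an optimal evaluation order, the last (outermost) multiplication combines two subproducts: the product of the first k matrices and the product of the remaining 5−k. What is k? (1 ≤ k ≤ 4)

2

Adjacent pairs: T₁T₂ = 64·6·5 = 1920; T₂T₃ = 6·5·9 = 270; T₃T₄ = 5·9·9 = 405; T₄T₅ = 9·9·50 = 4050.
Length 3: T₁..T₃: k=1: 0+270+64·6·9=3726; k=2: 1920+0+64·5·9=4800 → min 3726 | T₂..T₄: k=2: 0+405+6·5·9=675; k=3: 270+0+6·9·9=756 → min 675 | T₃..T₅: k=3: 0+4050+5·9·50=6300; k=4: 405+0+5·9·50=2655 → min 2655.
Length 4: T₁..T₄: k=1: 0+675+64·6·9=4131; k=2: 1920+405+64·5·9=5205; k=3: 3726+0+64·9·9=8910 → min 4131 | T₂..T₅: k=2: 0+2655+6·5·50=4155; k=3: 270+4050+6·9·50=7020; k=4: 675+0+6·9·50=3375 → min 3375.
Top-level splits: k=1: (T₁..T₁)·(T₂..T₅) → 0+3375+64·6·50 = 22575; k=2: (T₁..T₂)·(T₃..T₅) → 1920+2655+64·5·50 = 20575; k=3: (T₁..T₃)·(T₄..T₅) → 3726+4050+64·9·50 = 36576; k=4: (T₁..T₄)·(T₅..T₅) → 4131+0+64·9·50 = 32931.
Best split is after T₂, i.e. k = 2.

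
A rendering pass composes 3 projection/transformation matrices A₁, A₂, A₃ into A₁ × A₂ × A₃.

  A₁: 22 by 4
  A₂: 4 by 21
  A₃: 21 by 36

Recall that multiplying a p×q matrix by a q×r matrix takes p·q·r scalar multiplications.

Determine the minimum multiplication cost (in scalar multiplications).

6192

Order (A₁ × (A₂ × A₃)): (A₂ × A₃): 4×21 by 21×36 → 4×36, cost 4·21·36 = 3024; (A₁ × (A₂ × A₃)): 22×4 by 4×36 → 22×36, cost 22·4·36 = 3168; cumulative 6192. Total 6192.
Order ((A₁ × A₂) × A₃): (A₁ × A₂): 22×4 by 4×21 → 22×21, cost 22·4·21 = 1848; ((A₁ × A₂) × A₃): 22×21 by 21×36 → 22×36, cost 22·21·36 = 16632; cumulative 18480. Total 18480.
Minimum: 6192.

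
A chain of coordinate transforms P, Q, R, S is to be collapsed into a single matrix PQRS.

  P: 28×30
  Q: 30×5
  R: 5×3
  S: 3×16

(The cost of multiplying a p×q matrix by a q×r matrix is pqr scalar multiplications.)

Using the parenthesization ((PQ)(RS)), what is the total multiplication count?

(PQ): 28×30 by 30×5 → 28×5, cost 28·30·5 = 4200
(RS): 5×3 by 3×16 → 5×16, cost 5·3·16 = 240
((PQ)(RS)): 28×5 by 5×16 → 28×16, cost 28·5·16 = 2240; cumulative 6680
Total: 6680 scalar multiplications.

6680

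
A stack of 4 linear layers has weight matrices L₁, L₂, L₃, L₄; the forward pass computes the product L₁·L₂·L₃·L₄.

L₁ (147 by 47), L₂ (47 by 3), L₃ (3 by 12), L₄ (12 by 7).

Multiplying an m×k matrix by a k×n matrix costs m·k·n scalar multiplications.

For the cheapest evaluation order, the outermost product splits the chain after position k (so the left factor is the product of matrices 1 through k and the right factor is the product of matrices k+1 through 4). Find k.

2

Adjacent pairs: L₁L₂ = 147·47·3 = 20727; L₂L₃ = 47·3·12 = 1692; L₃L₄ = 3·12·7 = 252.
Length 3: L₁..L₃: k=1: 0+1692+147·47·12=84600; k=2: 20727+0+147·3·12=26019 → min 26019 | L₂..L₄: k=2: 0+252+47·3·7=1239; k=3: 1692+0+47·12·7=5640 → min 1239.
Top-level splits: k=1: (L₁..L₁)·(L₂..L₄) → 0+1239+147·47·7 = 49602; k=2: (L₁..L₂)·(L₃..L₄) → 20727+252+147·3·7 = 24066; k=3: (L₁..L₃)·(L₄..L₄) → 26019+0+147·12·7 = 38367.
Best split is after L₂, i.e. k = 2.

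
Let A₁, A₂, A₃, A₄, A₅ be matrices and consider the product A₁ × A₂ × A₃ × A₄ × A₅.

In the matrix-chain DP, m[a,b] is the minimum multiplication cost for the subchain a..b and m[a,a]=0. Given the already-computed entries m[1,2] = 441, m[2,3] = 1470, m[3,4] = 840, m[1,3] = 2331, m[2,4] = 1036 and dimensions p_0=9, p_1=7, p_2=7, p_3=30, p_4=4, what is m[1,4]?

1288

m[1,4] = min over k∈[1,3] of m[1,k]+m[k+1,4]+p_{0}·p_k·p_{4}.
k=1: 0 + 1036 + 9·7·4 = 1288; k=2: 441 + 840 + 9·7·4 = 1533; k=3: 2331 + 0 + 9·30·4 = 3411.
Minimum: 1288 at k=1.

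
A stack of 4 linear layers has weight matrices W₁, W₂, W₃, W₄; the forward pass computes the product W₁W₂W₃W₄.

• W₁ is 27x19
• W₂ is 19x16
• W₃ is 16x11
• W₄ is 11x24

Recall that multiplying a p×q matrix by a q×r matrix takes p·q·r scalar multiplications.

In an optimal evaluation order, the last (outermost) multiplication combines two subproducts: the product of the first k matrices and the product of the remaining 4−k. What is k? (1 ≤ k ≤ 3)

3

Adjacent pairs: W₁W₂ = 27·19·16 = 8208; W₂W₃ = 19·16·11 = 3344; W₃W₄ = 16·11·24 = 4224.
Length 3: W₁..W₃: k=1: 0+3344+27·19·11=8987; k=2: 8208+0+27·16·11=12960 → min 8987 | W₂..W₄: k=2: 0+4224+19·16·24=11520; k=3: 3344+0+19·11·24=8360 → min 8360.
Top-level splits: k=1: (W₁..W₁)·(W₂..W₄) → 0+8360+27·19·24 = 20672; k=2: (W₁..W₂)·(W₃..W₄) → 8208+4224+27·16·24 = 22800; k=3: (W₁..W₃)·(W₄..W₄) → 8987+0+27·11·24 = 16115.
Best split is after W₃, i.e. k = 3.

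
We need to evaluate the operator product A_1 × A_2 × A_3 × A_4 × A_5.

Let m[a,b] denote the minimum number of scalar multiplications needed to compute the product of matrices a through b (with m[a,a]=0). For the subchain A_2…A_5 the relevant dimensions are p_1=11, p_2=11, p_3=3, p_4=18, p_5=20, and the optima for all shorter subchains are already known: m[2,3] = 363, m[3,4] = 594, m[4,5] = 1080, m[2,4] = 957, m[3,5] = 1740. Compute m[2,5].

m[2,5] = min over k∈[2,4] of m[2,k]+m[k+1,5]+p_{1}·p_k·p_{5}.
k=2: 0 + 1740 + 11·11·20 = 4160; k=3: 363 + 1080 + 11·3·20 = 2103; k=4: 957 + 0 + 11·18·20 = 4917.
Minimum: 2103 at k=3.

2103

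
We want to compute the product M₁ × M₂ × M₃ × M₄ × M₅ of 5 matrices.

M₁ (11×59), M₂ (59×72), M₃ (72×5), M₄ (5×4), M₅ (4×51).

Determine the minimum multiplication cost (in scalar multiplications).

Adjacent pairs: M₁M₂ = 11·59·72 = 46728; M₂M₃ = 59·72·5 = 21240; M₃M₄ = 72·5·4 = 1440; M₄M₅ = 5·4·51 = 1020.
Length 3: M₁..M₃: k=1: 0+21240+11·59·5=24485; k=2: 46728+0+11·72·5=50688 → min 24485 | M₂..M₄: k=2: 0+1440+59·72·4=18432; k=3: 21240+0+59·5·4=22420 → min 18432 | M₃..M₅: k=3: 0+1020+72·5·51=19380; k=4: 1440+0+72·4·51=16128 → min 16128.
Length 4: M₁..M₄: k=1: 0+18432+11·59·4=21028; k=2: 46728+1440+11·72·4=51336; k=3: 24485+0+11·5·4=24705 → min 21028 | M₂..M₅: k=2: 0+16128+59·72·51=232776; k=3: 21240+1020+59·5·51=37305; k=4: 18432+0+59·4·51=30468 → min 30468.
Length 5: M₁..M₅: k=1: 0+30468+11·59·51=63567; k=2: 46728+16128+11·72·51=103248; k=3: 24485+1020+11·5·51=28310; k=4: 21028+0+11·4·51=23272 → min 23272.
Optimal order: ((M₁ × (M₂ × (M₃ × M₄))) × M₅) with cost 23272.

23272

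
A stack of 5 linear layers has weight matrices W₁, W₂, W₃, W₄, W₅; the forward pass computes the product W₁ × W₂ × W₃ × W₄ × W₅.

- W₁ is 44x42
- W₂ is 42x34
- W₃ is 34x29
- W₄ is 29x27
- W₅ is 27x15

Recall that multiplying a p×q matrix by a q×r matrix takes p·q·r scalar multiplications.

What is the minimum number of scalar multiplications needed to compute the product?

75675

Adjacent pairs: W₁W₂ = 44·42·34 = 62832; W₂W₃ = 42·34·29 = 41412; W₃W₄ = 34·29·27 = 26622; W₄W₅ = 29·27·15 = 11745.
Length 3: W₁..W₃: k=1: 0+41412+44·42·29=95004; k=2: 62832+0+44·34·29=106216 → min 95004 | W₂..W₄: k=2: 0+26622+42·34·27=65178; k=3: 41412+0+42·29·27=74298 → min 65178 | W₃..W₅: k=3: 0+11745+34·29·15=26535; k=4: 26622+0+34·27·15=40392 → min 26535.
Length 4: W₁..W₄: k=1: 0+65178+44·42·27=115074; k=2: 62832+26622+44·34·27=129846; k=3: 95004+0+44·29·27=129456 → min 115074 | W₂..W₅: k=2: 0+26535+42·34·15=47955; k=3: 41412+11745+42·29·15=71427; k=4: 65178+0+42·27·15=82188 → min 47955.
Length 5: W₁..W₅: k=1: 0+47955+44·42·15=75675; k=2: 62832+26535+44·34·15=111807; k=3: 95004+11745+44·29·15=125889; k=4: 115074+0+44·27·15=132894 → min 75675.
Optimal order: (W₁ × (W₂ × (W₃ × (W₄ × W₅)))) with cost 75675.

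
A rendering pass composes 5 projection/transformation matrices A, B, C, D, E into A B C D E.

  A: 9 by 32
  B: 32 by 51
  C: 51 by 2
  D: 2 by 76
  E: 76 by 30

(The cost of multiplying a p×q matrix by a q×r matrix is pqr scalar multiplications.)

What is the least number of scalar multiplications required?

8940

Adjacent pairs: AB = 9·32·51 = 14688; BC = 32·51·2 = 3264; CD = 51·2·76 = 7752; DE = 2·76·30 = 4560.
Length 3: A..C: k=1: 0+3264+9·32·2=3840; k=2: 14688+0+9·51·2=15606 → min 3840 | B..D: k=2: 0+7752+32·51·76=131784; k=3: 3264+0+32·2·76=8128 → min 8128 | C..E: k=3: 0+4560+51·2·30=7620; k=4: 7752+0+51·76·30=124032 → min 7620.
Length 4: A..D: k=1: 0+8128+9·32·76=30016; k=2: 14688+7752+9·51·76=57324; k=3: 3840+0+9·2·76=5208 → min 5208 | B..E: k=2: 0+7620+32·51·30=56580; k=3: 3264+4560+32·2·30=9744; k=4: 8128+0+32·76·30=81088 → min 9744.
Length 5: A..E: k=1: 0+9744+9·32·30=18384; k=2: 14688+7620+9·51·30=36078; k=3: 3840+4560+9·2·30=8940; k=4: 5208+0+9·76·30=25728 → min 8940.
Optimal order: ((A (B C)) (D E)) with cost 8940.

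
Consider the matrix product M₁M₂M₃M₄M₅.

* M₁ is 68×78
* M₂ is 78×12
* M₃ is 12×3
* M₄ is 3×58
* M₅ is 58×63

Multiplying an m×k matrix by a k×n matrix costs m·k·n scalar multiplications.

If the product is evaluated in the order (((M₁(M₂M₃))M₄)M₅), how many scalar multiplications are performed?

(M₂M₃): 78×12 by 12×3 → 78×3, cost 78·12·3 = 2808
(M₁(M₂M₃)): 68×78 by 78×3 → 68×3, cost 68·78·3 = 15912; cumulative 18720
((M₁(M₂M₃))M₄): 68×3 by 3×58 → 68×58, cost 68·3·58 = 11832; cumulative 30552
(((M₁(M₂M₃))M₄)M₅): 68×58 by 58×63 → 68×63, cost 68·58·63 = 248472; cumulative 279024
Total: 279024 scalar multiplications.

279024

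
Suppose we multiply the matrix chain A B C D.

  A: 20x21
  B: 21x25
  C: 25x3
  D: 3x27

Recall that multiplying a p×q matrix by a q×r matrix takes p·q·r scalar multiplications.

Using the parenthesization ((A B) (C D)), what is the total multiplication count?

(A B): 20×21 by 21×25 → 20×25, cost 20·21·25 = 10500
(C D): 25×3 by 3×27 → 25×27, cost 25·3·27 = 2025
((A B) (C D)): 20×25 by 25×27 → 20×27, cost 20·25·27 = 13500; cumulative 26025
Total: 26025 scalar multiplications.

26025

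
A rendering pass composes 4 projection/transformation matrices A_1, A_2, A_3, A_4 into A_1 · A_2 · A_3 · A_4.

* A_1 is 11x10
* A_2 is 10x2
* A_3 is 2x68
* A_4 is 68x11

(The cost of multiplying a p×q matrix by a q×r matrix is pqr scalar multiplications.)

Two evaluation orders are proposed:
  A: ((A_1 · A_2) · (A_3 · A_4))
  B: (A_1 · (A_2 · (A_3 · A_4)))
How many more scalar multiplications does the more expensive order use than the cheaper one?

Order A = ((A_1 · A_2) · (A_3 · A_4)): (A_1 · A_2): 11×10 by 10×2 → 11×2, cost 11·10·2 = 220; (A_3 · A_4): 2×68 by 68×11 → 2×11, cost 2·68·11 = 1496; ((A_1 · A_2) · (A_3 · A_4)): 11×2 by 2×11 → 11×11, cost 11·2·11 = 242; cumulative 1958. Total 1958.
Order B = (A_1 · (A_2 · (A_3 · A_4))): (A_3 · A_4): 2×68 by 68×11 → 2×11, cost 2·68·11 = 1496; (A_2 · (A_3 · A_4)): 10×2 by 2×11 → 10×11, cost 10·2·11 = 220; cumulative 1716; (A_1 · (A_2 · (A_3 · A_4))): 11×10 by 10×11 → 11×11, cost 11·10·11 = 1210; cumulative 2926. Total 2926.
Difference: |1958 − 2926| = 968.

968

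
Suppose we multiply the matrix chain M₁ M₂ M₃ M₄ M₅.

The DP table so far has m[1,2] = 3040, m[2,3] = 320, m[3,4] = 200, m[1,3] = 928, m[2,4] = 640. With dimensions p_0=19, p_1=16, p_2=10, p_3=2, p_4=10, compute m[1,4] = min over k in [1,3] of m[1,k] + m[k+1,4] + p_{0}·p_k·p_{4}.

m[1,4] = min over k∈[1,3] of m[1,k]+m[k+1,4]+p_{0}·p_k·p_{4}.
k=1: 0 + 640 + 19·16·10 = 3680; k=2: 3040 + 200 + 19·10·10 = 5140; k=3: 928 + 0 + 19·2·10 = 1308.
Minimum: 1308 at k=3.

1308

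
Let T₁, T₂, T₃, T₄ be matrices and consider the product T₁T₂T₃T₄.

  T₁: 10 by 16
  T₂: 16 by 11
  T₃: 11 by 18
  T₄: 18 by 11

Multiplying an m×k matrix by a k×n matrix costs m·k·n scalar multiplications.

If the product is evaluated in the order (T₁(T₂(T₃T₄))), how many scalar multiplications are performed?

(T₃T₄): 11×18 by 18×11 → 11×11, cost 11·18·11 = 2178
(T₂(T₃T₄)): 16×11 by 11×11 → 16×11, cost 16·11·11 = 1936; cumulative 4114
(T₁(T₂(T₃T₄))): 10×16 by 16×11 → 10×11, cost 10·16·11 = 1760; cumulative 5874
Total: 5874 scalar multiplications.

5874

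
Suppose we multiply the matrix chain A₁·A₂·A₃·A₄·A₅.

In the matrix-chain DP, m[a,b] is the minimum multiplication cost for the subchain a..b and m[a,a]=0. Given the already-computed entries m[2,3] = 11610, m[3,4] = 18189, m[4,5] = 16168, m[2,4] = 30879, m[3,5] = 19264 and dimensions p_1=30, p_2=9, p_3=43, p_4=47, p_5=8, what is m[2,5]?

21424

m[2,5] = min over k∈[2,4] of m[2,k]+m[k+1,5]+p_{1}·p_k·p_{5}.
k=2: 0 + 19264 + 30·9·8 = 21424; k=3: 11610 + 16168 + 30·43·8 = 38098; k=4: 30879 + 0 + 30·47·8 = 42159.
Minimum: 21424 at k=2.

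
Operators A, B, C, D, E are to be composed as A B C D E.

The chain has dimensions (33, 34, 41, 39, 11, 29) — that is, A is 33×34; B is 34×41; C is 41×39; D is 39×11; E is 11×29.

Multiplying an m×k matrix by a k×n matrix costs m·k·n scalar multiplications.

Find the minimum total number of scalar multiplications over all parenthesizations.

Adjacent pairs: AB = 33·34·41 = 46002; BC = 34·41·39 = 54366; CD = 41·39·11 = 17589; DE = 39·11·29 = 12441.
Length 3: A..C: k=1: 0+54366+33·34·39=98124; k=2: 46002+0+33·41·39=98769 → min 98124 | B..D: k=2: 0+17589+34·41·11=32923; k=3: 54366+0+34·39·11=68952 → min 32923 | C..E: k=3: 0+12441+41·39·29=58812; k=4: 17589+0+41·11·29=30668 → min 30668.
Length 4: A..D: k=1: 0+32923+33·34·11=45265; k=2: 46002+17589+33·41·11=78474; k=3: 98124+0+33·39·11=112281 → min 45265 | B..E: k=2: 0+30668+34·41·29=71094; k=3: 54366+12441+34·39·29=105261; k=4: 32923+0+34·11·29=43769 → min 43769.
Length 5: A..E: k=1: 0+43769+33·34·29=76307; k=2: 46002+30668+33·41·29=115907; k=3: 98124+12441+33·39·29=147888; k=4: 45265+0+33·11·29=55792 → min 55792.
Optimal order: ((A (B (C D))) E) with cost 55792.

55792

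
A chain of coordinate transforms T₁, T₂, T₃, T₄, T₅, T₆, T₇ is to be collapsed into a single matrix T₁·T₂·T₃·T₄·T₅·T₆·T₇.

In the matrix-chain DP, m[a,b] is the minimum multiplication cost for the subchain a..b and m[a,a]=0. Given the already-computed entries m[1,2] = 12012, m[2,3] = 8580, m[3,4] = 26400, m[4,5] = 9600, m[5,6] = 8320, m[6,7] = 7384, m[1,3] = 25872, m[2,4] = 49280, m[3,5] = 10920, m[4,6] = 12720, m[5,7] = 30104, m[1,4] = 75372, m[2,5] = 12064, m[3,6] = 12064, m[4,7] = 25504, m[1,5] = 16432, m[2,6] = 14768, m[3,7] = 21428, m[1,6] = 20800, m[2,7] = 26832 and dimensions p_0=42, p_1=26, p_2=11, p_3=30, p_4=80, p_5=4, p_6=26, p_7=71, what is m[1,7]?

m[1,7] = min over k∈[1,6] of m[1,k]+m[k+1,7]+p_{0}·p_k·p_{7}.
k=1: 0 + 26832 + 42·26·71 = 104364; k=2: 12012 + 21428 + 42·11·71 = 66242; k=3: 25872 + 25504 + 42·30·71 = 140836; k=4: 75372 + 30104 + 42·80·71 = 344036; k=5: 16432 + 7384 + 42·4·71 = 35744; k=6: 20800 + 0 + 42·26·71 = 98332.
Minimum: 35744 at k=5.

35744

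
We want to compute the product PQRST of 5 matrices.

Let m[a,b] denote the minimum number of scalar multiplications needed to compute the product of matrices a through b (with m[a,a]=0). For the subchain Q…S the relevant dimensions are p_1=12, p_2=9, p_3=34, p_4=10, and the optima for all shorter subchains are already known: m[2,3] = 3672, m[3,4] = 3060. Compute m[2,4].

4140

m[2,4] = min over k∈[2,3] of m[2,k]+m[k+1,4]+p_{1}·p_k·p_{4}.
k=2: 0 + 3060 + 12·9·10 = 4140; k=3: 3672 + 0 + 12·34·10 = 7752.
Minimum: 4140 at k=2.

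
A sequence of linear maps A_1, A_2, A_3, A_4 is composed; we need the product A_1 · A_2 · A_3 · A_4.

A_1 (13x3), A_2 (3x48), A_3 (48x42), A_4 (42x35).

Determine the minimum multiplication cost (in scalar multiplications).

11823

Adjacent pairs: A_1A_2 = 13·3·48 = 1872; A_2A_3 = 3·48·42 = 6048; A_3A_4 = 48·42·35 = 70560.
Length 3: A_1..A_3: k=1: 0+6048+13·3·42=7686; k=2: 1872+0+13·48·42=28080 → min 7686 | A_2..A_4: k=2: 0+70560+3·48·35=75600; k=3: 6048+0+3·42·35=10458 → min 10458.
Length 4: A_1..A_4: k=1: 0+10458+13·3·35=11823; k=2: 1872+70560+13·48·35=94272; k=3: 7686+0+13·42·35=26796 → min 11823.
Optimal order: (A_1 · ((A_2 · A_3) · A_4)) with cost 11823.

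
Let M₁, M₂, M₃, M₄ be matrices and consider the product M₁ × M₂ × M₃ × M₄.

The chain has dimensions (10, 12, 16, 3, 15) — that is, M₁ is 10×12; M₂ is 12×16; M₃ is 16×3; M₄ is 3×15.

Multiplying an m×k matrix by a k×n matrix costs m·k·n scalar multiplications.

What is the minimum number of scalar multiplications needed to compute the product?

1386

Adjacent pairs: M₁M₂ = 10·12·16 = 1920; M₂M₃ = 12·16·3 = 576; M₃M₄ = 16·3·15 = 720.
Length 3: M₁..M₃: k=1: 0+576+10·12·3=936; k=2: 1920+0+10·16·3=2400 → min 936 | M₂..M₄: k=2: 0+720+12·16·15=3600; k=3: 576+0+12·3·15=1116 → min 1116.
Length 4: M₁..M₄: k=1: 0+1116+10·12·15=2916; k=2: 1920+720+10·16·15=5040; k=3: 936+0+10·3·15=1386 → min 1386.
Optimal order: ((M₁ × (M₂ × M₃)) × M₄) with cost 1386.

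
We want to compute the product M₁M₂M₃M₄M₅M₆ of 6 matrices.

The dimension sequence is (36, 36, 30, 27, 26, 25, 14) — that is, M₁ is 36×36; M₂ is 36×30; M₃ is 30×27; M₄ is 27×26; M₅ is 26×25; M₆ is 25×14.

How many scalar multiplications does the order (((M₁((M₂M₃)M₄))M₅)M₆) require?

(M₂M₃): 36×30 by 30×27 → 36×27, cost 36·30·27 = 29160
((M₂M₃)M₄): 36×27 by 27×26 → 36×26, cost 36·27·26 = 25272; cumulative 54432
(M₁((M₂M₃)M₄)): 36×36 by 36×26 → 36×26, cost 36·36·26 = 33696; cumulative 88128
((M₁((M₂M₃)M₄))M₅): 36×26 by 26×25 → 36×25, cost 36·26·25 = 23400; cumulative 111528
(((M₁((M₂M₃)M₄))M₅)M₆): 36×25 by 25×14 → 36×14, cost 36·25·14 = 12600; cumulative 124128
Total: 124128 scalar multiplications.

124128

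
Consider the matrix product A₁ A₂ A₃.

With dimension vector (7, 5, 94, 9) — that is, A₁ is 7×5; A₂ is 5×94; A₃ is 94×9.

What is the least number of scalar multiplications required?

4545

Order (A₁ (A₂ A₃)): (A₂ A₃): 5×94 by 94×9 → 5×9, cost 5·94·9 = 4230; (A₁ (A₂ A₃)): 7×5 by 5×9 → 7×9, cost 7·5·9 = 315; cumulative 4545. Total 4545.
Order ((A₁ A₂) A₃): (A₁ A₂): 7×5 by 5×94 → 7×94, cost 7·5·94 = 3290; ((A₁ A₂) A₃): 7×94 by 94×9 → 7×9, cost 7·94·9 = 5922; cumulative 9212. Total 9212.
Minimum: 4545.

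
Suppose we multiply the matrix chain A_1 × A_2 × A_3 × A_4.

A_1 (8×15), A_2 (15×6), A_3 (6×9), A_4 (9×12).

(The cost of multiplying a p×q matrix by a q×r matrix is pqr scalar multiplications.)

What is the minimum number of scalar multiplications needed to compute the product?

1944

Adjacent pairs: A_1A_2 = 8·15·6 = 720; A_2A_3 = 15·6·9 = 810; A_3A_4 = 6·9·12 = 648.
Length 3: A_1..A_3: k=1: 0+810+8·15·9=1890; k=2: 720+0+8·6·9=1152 → min 1152 | A_2..A_4: k=2: 0+648+15·6·12=1728; k=3: 810+0+15·9·12=2430 → min 1728.
Length 4: A_1..A_4: k=1: 0+1728+8·15·12=3168; k=2: 720+648+8·6·12=1944; k=3: 1152+0+8·9·12=2016 → min 1944.
Optimal order: ((A_1 × A_2) × (A_3 × A_4)) with cost 1944.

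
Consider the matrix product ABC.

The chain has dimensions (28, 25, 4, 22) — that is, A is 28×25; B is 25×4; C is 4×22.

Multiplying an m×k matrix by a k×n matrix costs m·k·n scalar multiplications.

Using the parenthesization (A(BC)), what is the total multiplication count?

17600

(BC): 25×4 by 4×22 → 25×22, cost 25·4·22 = 2200
(A(BC)): 28×25 by 25×22 → 28×22, cost 28·25·22 = 15400; cumulative 17600
Total: 17600 scalar multiplications.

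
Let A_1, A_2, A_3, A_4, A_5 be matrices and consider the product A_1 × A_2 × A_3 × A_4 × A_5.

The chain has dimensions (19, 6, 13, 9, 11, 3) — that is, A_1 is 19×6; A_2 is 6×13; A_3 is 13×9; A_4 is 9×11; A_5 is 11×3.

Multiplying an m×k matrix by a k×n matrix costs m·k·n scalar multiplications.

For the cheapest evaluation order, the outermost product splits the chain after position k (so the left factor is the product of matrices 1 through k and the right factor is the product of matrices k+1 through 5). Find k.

Adjacent pairs: A_1A_2 = 19·6·13 = 1482; A_2A_3 = 6·13·9 = 702; A_3A_4 = 13·9·11 = 1287; A_4A_5 = 9·11·3 = 297.
Length 3: A_1..A_3: k=1: 0+702+19·6·9=1728; k=2: 1482+0+19·13·9=3705 → min 1728 | A_2..A_4: k=2: 0+1287+6·13·11=2145; k=3: 702+0+6·9·11=1296 → min 1296 | A_3..A_5: k=3: 0+297+13·9·3=648; k=4: 1287+0+13·11·3=1716 → min 648.
Length 4: A_1..A_4: k=1: 0+1296+19·6·11=2550; k=2: 1482+1287+19·13·11=5486; k=3: 1728+0+19·9·11=3609 → min 2550 | A_2..A_5: k=2: 0+648+6·13·3=882; k=3: 702+297+6·9·3=1161; k=4: 1296+0+6·11·3=1494 → min 882.
Top-level splits: k=1: (A_1..A_1)·(A_2..A_5) → 0+882+19·6·3 = 1224; k=2: (A_1..A_2)·(A_3..A_5) → 1482+648+19·13·3 = 2871; k=3: (A_1..A_3)·(A_4..A_5) → 1728+297+19·9·3 = 2538; k=4: (A_1..A_4)·(A_5..A_5) → 2550+0+19·11·3 = 3177.
Best split is after A_1, i.e. k = 1.

1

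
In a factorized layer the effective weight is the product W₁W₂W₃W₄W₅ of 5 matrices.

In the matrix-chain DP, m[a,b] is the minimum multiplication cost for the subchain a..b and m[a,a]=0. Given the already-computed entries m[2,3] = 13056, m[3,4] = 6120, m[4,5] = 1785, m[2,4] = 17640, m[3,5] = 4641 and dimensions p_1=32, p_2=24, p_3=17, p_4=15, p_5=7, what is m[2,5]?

m[2,5] = min over k∈[2,4] of m[2,k]+m[k+1,5]+p_{1}·p_k·p_{5}.
k=2: 0 + 4641 + 32·24·7 = 10017; k=3: 13056 + 1785 + 32·17·7 = 18649; k=4: 17640 + 0 + 32·15·7 = 21000.
Minimum: 10017 at k=2.

10017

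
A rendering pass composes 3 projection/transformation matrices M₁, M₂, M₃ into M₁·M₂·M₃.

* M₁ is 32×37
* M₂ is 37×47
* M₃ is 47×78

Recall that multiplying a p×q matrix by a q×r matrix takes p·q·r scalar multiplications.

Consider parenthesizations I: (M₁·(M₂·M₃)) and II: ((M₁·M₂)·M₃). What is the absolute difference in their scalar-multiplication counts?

Order I = (M₁·(M₂·M₃)): (M₂·M₃): 37×47 by 47×78 → 37×78, cost 37·47·78 = 135642; (M₁·(M₂·M₃)): 32×37 by 37×78 → 32×78, cost 32·37·78 = 92352; cumulative 227994. Total 227994.
Order II = ((M₁·M₂)·M₃): (M₁·M₂): 32×37 by 37×47 → 32×47, cost 32·37·47 = 55648; ((M₁·M₂)·M₃): 32×47 by 47×78 → 32×78, cost 32·47·78 = 117312; cumulative 172960. Total 172960.
Difference: |227994 − 172960| = 55034.

55034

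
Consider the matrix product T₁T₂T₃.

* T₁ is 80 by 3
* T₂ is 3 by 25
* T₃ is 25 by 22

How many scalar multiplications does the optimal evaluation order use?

Order (T₁(T₂T₃)): (T₂T₃): 3×25 by 25×22 → 3×22, cost 3·25·22 = 1650; (T₁(T₂T₃)): 80×3 by 3×22 → 80×22, cost 80·3·22 = 5280; cumulative 6930. Total 6930.
Order ((T₁T₂)T₃): (T₁T₂): 80×3 by 3×25 → 80×25, cost 80·3·25 = 6000; ((T₁T₂)T₃): 80×25 by 25×22 → 80×22, cost 80·25·22 = 44000; cumulative 50000. Total 50000.
Minimum: 6930.

6930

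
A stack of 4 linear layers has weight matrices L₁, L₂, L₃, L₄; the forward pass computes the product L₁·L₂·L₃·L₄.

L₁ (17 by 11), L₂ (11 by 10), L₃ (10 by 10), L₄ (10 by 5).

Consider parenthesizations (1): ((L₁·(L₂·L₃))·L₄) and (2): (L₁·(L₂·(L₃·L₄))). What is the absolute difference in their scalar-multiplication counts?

1835

Order (1) = ((L₁·(L₂·L₃))·L₄): (L₂·L₃): 11×10 by 10×10 → 11×10, cost 11·10·10 = 1100; (L₁·(L₂·L₃)): 17×11 by 11×10 → 17×10, cost 17·11·10 = 1870; cumulative 2970; ((L₁·(L₂·L₃))·L₄): 17×10 by 10×5 → 17×5, cost 17·10·5 = 850; cumulative 3820. Total 3820.
Order (2) = (L₁·(L₂·(L₃·L₄))): (L₃·L₄): 10×10 by 10×5 → 10×5, cost 10·10·5 = 500; (L₂·(L₃·L₄)): 11×10 by 10×5 → 11×5, cost 11·10·5 = 550; cumulative 1050; (L₁·(L₂·(L₃·L₄))): 17×11 by 11×5 → 17×5, cost 17·11·5 = 935; cumulative 1985. Total 1985.
Difference: |3820 − 1985| = 1835.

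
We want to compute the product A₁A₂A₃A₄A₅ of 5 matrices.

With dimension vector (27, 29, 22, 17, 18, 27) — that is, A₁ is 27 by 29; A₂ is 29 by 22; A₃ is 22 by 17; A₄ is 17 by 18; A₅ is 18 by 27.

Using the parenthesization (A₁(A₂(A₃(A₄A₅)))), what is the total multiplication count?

56727

(A₄A₅): 17×18 by 18×27 → 17×27, cost 17·18·27 = 8262
(A₃(A₄A₅)): 22×17 by 17×27 → 22×27, cost 22·17·27 = 10098; cumulative 18360
(A₂(A₃(A₄A₅))): 29×22 by 22×27 → 29×27, cost 29·22·27 = 17226; cumulative 35586
(A₁(A₂(A₃(A₄A₅)))): 27×29 by 29×27 → 27×27, cost 27·29·27 = 21141; cumulative 56727
Total: 56727 scalar multiplications.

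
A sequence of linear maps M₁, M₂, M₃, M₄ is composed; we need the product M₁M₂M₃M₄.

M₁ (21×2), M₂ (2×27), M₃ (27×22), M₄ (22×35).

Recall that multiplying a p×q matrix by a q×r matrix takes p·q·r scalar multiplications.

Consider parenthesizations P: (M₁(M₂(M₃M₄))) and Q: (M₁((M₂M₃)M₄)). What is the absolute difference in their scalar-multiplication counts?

19952

Order P = (M₁(M₂(M₃M₄))): (M₃M₄): 27×22 by 22×35 → 27×35, cost 27·22·35 = 20790; (M₂(M₃M₄)): 2×27 by 27×35 → 2×35, cost 2·27·35 = 1890; cumulative 22680; (M₁(M₂(M₃M₄))): 21×2 by 2×35 → 21×35, cost 21·2·35 = 1470; cumulative 24150. Total 24150.
Order Q = (M₁((M₂M₃)M₄)): (M₂M₃): 2×27 by 27×22 → 2×22, cost 2·27·22 = 1188; ((M₂M₃)M₄): 2×22 by 22×35 → 2×35, cost 2·22·35 = 1540; cumulative 2728; (M₁((M₂M₃)M₄)): 21×2 by 2×35 → 21×35, cost 21·2·35 = 1470; cumulative 4198. Total 4198.
Difference: |24150 − 4198| = 19952.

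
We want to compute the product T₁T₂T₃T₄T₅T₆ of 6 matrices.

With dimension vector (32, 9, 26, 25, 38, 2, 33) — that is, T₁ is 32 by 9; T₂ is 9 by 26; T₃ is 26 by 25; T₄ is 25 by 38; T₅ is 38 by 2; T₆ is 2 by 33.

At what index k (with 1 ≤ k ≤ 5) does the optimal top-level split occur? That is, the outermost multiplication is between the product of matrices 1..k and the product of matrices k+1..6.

5

Adjacent pairs: T₁T₂ = 32·9·26 = 7488; T₂T₃ = 9·26·25 = 5850; T₃T₄ = 26·25·38 = 24700; T₄T₅ = 25·38·2 = 1900; T₅T₆ = 38·2·33 = 2508.
Length 3: T₁..T₃: k=1: 0+5850+32·9·25=13050; k=2: 7488+0+32·26·25=28288 → min 13050 | T₂..T₄: k=2: 0+24700+9·26·38=33592; k=3: 5850+0+9·25·38=14400 → min 14400 | T₃..T₅: k=3: 0+1900+26·25·2=3200; k=4: 24700+0+26·38·2=26676 → min 3200 | T₄..T₆: k=4: 0+2508+25·38·33=33858; k=5: 1900+0+25·2·33=3550 → min 3550.
Length 4: T₁..T₄: k=1: 0+14400+32·9·38=25344; k=2: 7488+24700+32·26·38=63804; k=3: 13050+0+32·25·38=43450 → min 25344 | T₂..T₅: k=2: 0+3200+9·26·2=3668; k=3: 5850+1900+9·25·2=8200; k=4: 14400+0+9·38·2=15084 → min 3668 | T₃..T₆: k=3: 0+3550+26·25·33=25000; k=4: 24700+2508+26·38·33=59812; k=5: 3200+0+26·2·33=4916 → min 4916.
Length 5: T₁..T₅: k=1: 0+3668+32·9·2=4244; k=2: 7488+3200+32·26·2=12352; k=3: 13050+1900+32·25·2=16550; k=4: 25344+0+32·38·2=27776 → min 4244 | T₂..T₆: k=2: 0+4916+9·26·33=12638; k=3: 5850+3550+9·25·33=16825; k=4: 14400+2508+9·38·33=28194; k=5: 3668+0+9·2·33=4262 → min 4262.
Top-level splits: k=1: (T₁..T₁)·(T₂..T₆) → 0+4262+32·9·33 = 13766; k=2: (T₁..T₂)·(T₃..T₆) → 7488+4916+32·26·33 = 39860; k=3: (T₁..T₃)·(T₄..T₆) → 13050+3550+32·25·33 = 43000; k=4: (T₁..T₄)·(T₅..T₆) → 25344+2508+32·38·33 = 67980; k=5: (T₁..T₅)·(T₆..T₆) → 4244+0+32·2·33 = 6356.
Best split is after T₅, i.e. k = 5.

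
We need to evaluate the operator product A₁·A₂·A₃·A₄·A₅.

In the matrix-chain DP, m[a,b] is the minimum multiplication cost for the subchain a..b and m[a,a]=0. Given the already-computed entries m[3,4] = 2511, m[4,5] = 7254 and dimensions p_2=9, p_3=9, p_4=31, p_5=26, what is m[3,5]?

9360

m[3,5] = min over k∈[3,4] of m[3,k]+m[k+1,5]+p_{2}·p_k·p_{5}.
k=3: 0 + 7254 + 9·9·26 = 9360; k=4: 2511 + 0 + 9·31·26 = 9765.
Minimum: 9360 at k=3.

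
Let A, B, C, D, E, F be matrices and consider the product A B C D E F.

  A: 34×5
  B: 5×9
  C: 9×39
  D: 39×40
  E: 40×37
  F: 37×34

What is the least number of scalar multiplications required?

29025

Adjacent pairs: AB = 34·5·9 = 1530; BC = 5·9·39 = 1755; CD = 9·39·40 = 14040; DE = 39·40·37 = 57720; EF = 40·37·34 = 50320.
Length 3: A..C: k=1: 0+1755+34·5·39=8385; k=2: 1530+0+34·9·39=13464 → min 8385 | B..D: k=2: 0+14040+5·9·40=15840; k=3: 1755+0+5·39·40=9555 → min 9555 | C..E: k=3: 0+57720+9·39·37=70707; k=4: 14040+0+9·40·37=27360 → min 27360 | D..F: k=4: 0+50320+39·40·34=103360; k=5: 57720+0+39·37·34=106782 → min 103360.
Length 4: A..D: k=1: 0+9555+34·5·40=16355; k=2: 1530+14040+34·9·40=27810; k=3: 8385+0+34·39·40=61425 → min 16355 | B..E: k=2: 0+27360+5·9·37=29025; k=3: 1755+57720+5·39·37=66690; k=4: 9555+0+5·40·37=16955 → min 16955 | C..F: k=3: 0+103360+9·39·34=115294; k=4: 14040+50320+9·40·34=76600; k=5: 27360+0+9·37·34=38682 → min 38682.
Length 5: A..E: k=1: 0+16955+34·5·37=23245; k=2: 1530+27360+34·9·37=40212; k=3: 8385+57720+34·39·37=115167; k=4: 16355+0+34·40·37=66675 → min 23245 | B..F: k=2: 0+38682+5·9·34=40212; k=3: 1755+103360+5·39·34=111745; k=4: 9555+50320+5·40·34=66675; k=5: 16955+0+5·37·34=23245 → min 23245.
Length 6: A..F: k=1: 0+23245+34·5·34=29025; k=2: 1530+38682+34·9·34=50616; k=3: 8385+103360+34·39·34=156829; k=4: 16355+50320+34·40·34=112915; k=5: 23245+0+34·37·34=66017 → min 29025.
Optimal order: (A ((((B C) D) E) F)) with cost 29025.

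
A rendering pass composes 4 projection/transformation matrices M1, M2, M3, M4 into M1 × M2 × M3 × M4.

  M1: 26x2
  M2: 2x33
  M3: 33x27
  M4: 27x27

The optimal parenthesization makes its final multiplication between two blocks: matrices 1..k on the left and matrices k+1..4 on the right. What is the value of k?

Adjacent pairs: M1M2 = 26·2·33 = 1716; M2M3 = 2·33·27 = 1782; M3M4 = 33·27·27 = 24057.
Length 3: M1..M3: k=1: 0+1782+26·2·27=3186; k=2: 1716+0+26·33·27=24882 → min 3186 | M2..M4: k=2: 0+24057+2·33·27=25839; k=3: 1782+0+2·27·27=3240 → min 3240.
Top-level splits: k=1: (M1..M1)·(M2..M4) → 0+3240+26·2·27 = 4644; k=2: (M1..M2)·(M3..M4) → 1716+24057+26·33·27 = 48939; k=3: (M1..M3)·(M4..M4) → 3186+0+26·27·27 = 22140.
Best split is after M1, i.e. k = 1.

1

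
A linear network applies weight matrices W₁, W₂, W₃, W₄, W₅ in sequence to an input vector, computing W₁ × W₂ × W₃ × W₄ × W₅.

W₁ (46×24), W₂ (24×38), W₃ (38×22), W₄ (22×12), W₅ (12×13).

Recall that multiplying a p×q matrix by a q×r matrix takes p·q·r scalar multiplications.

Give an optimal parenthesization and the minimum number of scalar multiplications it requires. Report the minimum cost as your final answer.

Adjacent pairs: W₁W₂ = 46·24·38 = 41952; W₂W₃ = 24·38·22 = 20064; W₃W₄ = 38·22·12 = 10032; W₄W₅ = 22·12·13 = 3432.
Length 3: W₁..W₃: k=1: 0+20064+46·24·22=44352; k=2: 41952+0+46·38·22=80408 → min 44352 | W₂..W₄: k=2: 0+10032+24·38·12=20976; k=3: 20064+0+24·22·12=26400 → min 20976 | W₃..W₅: k=3: 0+3432+38·22·13=14300; k=4: 10032+0+38·12·13=15960 → min 14300.
Length 4: W₁..W₄: k=1: 0+20976+46·24·12=34224; k=2: 41952+10032+46·38·12=72960; k=3: 44352+0+46·22·12=56496 → min 34224 | W₂..W₅: k=2: 0+14300+24·38·13=26156; k=3: 20064+3432+24·22·13=30360; k=4: 20976+0+24·12·13=24720 → min 24720.
Length 5: W₁..W₅: k=1: 0+24720+46·24·13=39072; k=2: 41952+14300+46·38·13=78976; k=3: 44352+3432+46·22·13=60940; k=4: 34224+0+46·12·13=41400 → min 39072.
Optimal parenthesization: (W₁ × ((W₂ × (W₃ × W₄)) × W₅)) with cost 39072.

39072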